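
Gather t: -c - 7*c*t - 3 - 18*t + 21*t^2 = -c + 21*t^2 + t*(-7*c - 18) - 3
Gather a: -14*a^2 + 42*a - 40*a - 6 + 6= -14*a^2 + 2*a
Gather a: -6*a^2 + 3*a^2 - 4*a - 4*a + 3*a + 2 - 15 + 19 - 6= -3*a^2 - 5*a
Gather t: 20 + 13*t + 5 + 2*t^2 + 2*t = 2*t^2 + 15*t + 25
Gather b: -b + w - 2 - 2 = -b + w - 4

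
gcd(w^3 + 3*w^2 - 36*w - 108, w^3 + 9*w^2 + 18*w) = w^2 + 9*w + 18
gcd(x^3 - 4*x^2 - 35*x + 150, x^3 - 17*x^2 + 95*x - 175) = x^2 - 10*x + 25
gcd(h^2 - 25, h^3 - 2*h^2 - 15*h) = h - 5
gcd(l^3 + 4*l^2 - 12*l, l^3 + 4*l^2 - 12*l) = l^3 + 4*l^2 - 12*l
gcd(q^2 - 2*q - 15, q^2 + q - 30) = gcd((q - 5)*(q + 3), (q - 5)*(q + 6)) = q - 5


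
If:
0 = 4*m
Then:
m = 0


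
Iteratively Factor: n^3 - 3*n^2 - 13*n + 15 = (n + 3)*(n^2 - 6*n + 5) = (n - 5)*(n + 3)*(n - 1)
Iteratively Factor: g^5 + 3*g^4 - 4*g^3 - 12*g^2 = (g + 2)*(g^4 + g^3 - 6*g^2) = (g - 2)*(g + 2)*(g^3 + 3*g^2) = g*(g - 2)*(g + 2)*(g^2 + 3*g) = g*(g - 2)*(g + 2)*(g + 3)*(g)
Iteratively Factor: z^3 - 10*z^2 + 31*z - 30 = (z - 3)*(z^2 - 7*z + 10) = (z - 5)*(z - 3)*(z - 2)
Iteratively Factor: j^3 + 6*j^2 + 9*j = (j)*(j^2 + 6*j + 9) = j*(j + 3)*(j + 3)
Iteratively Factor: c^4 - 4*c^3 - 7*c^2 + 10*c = (c - 5)*(c^3 + c^2 - 2*c) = c*(c - 5)*(c^2 + c - 2) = c*(c - 5)*(c - 1)*(c + 2)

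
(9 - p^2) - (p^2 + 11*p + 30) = -2*p^2 - 11*p - 21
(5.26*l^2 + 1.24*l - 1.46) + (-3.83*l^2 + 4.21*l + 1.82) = 1.43*l^2 + 5.45*l + 0.36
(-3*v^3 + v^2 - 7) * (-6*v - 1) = 18*v^4 - 3*v^3 - v^2 + 42*v + 7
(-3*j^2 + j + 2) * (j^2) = -3*j^4 + j^3 + 2*j^2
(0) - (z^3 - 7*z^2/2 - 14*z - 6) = -z^3 + 7*z^2/2 + 14*z + 6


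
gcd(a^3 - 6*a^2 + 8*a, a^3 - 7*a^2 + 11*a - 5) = 1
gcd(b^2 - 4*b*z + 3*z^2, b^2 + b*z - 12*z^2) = -b + 3*z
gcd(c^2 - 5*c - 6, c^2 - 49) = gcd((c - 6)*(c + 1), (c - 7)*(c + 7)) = 1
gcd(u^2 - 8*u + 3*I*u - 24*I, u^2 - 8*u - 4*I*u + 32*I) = u - 8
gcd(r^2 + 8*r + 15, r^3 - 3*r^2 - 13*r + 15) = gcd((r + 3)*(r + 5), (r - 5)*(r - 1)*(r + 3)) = r + 3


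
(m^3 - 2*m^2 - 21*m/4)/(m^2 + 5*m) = (m^2 - 2*m - 21/4)/(m + 5)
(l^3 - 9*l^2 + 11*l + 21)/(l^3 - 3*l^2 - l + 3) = (l - 7)/(l - 1)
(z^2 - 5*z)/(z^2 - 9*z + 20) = z/(z - 4)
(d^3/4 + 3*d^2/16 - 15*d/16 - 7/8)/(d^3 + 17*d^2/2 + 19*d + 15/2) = (4*d^3 + 3*d^2 - 15*d - 14)/(8*(2*d^3 + 17*d^2 + 38*d + 15))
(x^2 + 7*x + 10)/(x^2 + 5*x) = (x + 2)/x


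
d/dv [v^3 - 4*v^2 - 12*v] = 3*v^2 - 8*v - 12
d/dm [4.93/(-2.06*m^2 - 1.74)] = 20.3116*m/(2.06*m^2 + 1.74)^2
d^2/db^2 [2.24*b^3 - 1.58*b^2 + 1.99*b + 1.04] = 13.44*b - 3.16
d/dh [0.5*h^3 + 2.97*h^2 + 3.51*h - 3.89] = 1.5*h^2 + 5.94*h + 3.51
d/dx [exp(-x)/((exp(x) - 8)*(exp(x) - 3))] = (-3*exp(2*x) + 22*exp(x) - 24)*exp(-x)/(exp(4*x) - 22*exp(3*x) + 169*exp(2*x) - 528*exp(x) + 576)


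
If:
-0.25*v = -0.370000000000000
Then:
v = 1.48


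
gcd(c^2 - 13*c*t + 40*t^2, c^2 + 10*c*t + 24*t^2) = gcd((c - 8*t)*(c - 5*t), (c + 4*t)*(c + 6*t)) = 1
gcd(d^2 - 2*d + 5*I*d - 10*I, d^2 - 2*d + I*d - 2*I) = d - 2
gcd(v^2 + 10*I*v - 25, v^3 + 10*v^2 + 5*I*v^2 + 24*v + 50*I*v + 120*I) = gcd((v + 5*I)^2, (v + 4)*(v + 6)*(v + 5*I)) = v + 5*I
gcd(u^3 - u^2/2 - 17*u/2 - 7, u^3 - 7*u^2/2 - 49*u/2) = 1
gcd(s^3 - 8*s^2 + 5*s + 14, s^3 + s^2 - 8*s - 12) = 1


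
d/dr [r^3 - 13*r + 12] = 3*r^2 - 13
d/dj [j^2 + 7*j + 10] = 2*j + 7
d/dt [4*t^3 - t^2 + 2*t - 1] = 12*t^2 - 2*t + 2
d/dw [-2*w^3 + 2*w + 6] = 2 - 6*w^2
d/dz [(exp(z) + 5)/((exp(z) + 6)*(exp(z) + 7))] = (-exp(2*z) - 10*exp(z) - 23)*exp(z)/(exp(4*z) + 26*exp(3*z) + 253*exp(2*z) + 1092*exp(z) + 1764)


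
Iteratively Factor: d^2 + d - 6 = (d + 3)*(d - 2)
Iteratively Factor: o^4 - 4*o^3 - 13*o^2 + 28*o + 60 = (o + 2)*(o^3 - 6*o^2 - o + 30) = (o - 5)*(o + 2)*(o^2 - o - 6) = (o - 5)*(o - 3)*(o + 2)*(o + 2)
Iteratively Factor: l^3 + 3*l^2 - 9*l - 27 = (l + 3)*(l^2 - 9) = (l - 3)*(l + 3)*(l + 3)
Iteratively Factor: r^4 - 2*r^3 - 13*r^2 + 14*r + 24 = (r + 3)*(r^3 - 5*r^2 + 2*r + 8) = (r - 4)*(r + 3)*(r^2 - r - 2) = (r - 4)*(r - 2)*(r + 3)*(r + 1)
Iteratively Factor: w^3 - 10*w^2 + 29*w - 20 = (w - 5)*(w^2 - 5*w + 4) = (w - 5)*(w - 1)*(w - 4)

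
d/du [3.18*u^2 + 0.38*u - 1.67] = 6.36*u + 0.38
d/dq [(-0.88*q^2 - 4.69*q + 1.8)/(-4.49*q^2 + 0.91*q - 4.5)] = (-21.8589*q^2 + 24.084*q + 19.467)/(20.1601*q^4 - 8.1718*q^3 + 41.2381*q^2 - 8.19*q + 20.25)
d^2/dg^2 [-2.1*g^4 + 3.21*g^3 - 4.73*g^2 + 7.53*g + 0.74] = -25.2*g^2 + 19.26*g - 9.46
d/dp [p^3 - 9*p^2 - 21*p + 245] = 3*p^2 - 18*p - 21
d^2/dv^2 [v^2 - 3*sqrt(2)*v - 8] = 2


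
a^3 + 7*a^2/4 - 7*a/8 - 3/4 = (a - 3/4)*(a + 1/2)*(a + 2)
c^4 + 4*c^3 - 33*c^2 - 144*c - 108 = (c - 6)*(c + 1)*(c + 3)*(c + 6)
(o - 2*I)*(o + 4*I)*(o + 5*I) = o^3 + 7*I*o^2 - 2*o + 40*I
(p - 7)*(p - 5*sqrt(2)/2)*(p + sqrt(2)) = p^3 - 7*p^2 - 3*sqrt(2)*p^2/2 - 5*p + 21*sqrt(2)*p/2 + 35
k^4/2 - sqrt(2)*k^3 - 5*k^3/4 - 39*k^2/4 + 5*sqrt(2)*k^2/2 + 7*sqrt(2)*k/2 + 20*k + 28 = (k/2 + sqrt(2))*(k - 7/2)*(k + 1)*(k - 4*sqrt(2))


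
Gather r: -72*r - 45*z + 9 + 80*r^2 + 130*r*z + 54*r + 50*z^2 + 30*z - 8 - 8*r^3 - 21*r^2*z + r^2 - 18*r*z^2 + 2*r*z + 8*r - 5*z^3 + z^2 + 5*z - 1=-8*r^3 + r^2*(81 - 21*z) + r*(-18*z^2 + 132*z - 10) - 5*z^3 + 51*z^2 - 10*z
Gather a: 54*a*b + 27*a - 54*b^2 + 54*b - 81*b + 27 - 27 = a*(54*b + 27) - 54*b^2 - 27*b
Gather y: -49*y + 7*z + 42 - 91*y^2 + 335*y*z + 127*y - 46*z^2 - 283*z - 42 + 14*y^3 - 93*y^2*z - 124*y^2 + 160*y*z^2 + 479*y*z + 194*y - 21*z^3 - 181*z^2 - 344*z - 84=14*y^3 + y^2*(-93*z - 215) + y*(160*z^2 + 814*z + 272) - 21*z^3 - 227*z^2 - 620*z - 84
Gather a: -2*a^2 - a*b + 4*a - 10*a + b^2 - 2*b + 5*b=-2*a^2 + a*(-b - 6) + b^2 + 3*b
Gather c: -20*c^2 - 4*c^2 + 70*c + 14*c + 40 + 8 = -24*c^2 + 84*c + 48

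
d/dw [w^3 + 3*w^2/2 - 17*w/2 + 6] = 3*w^2 + 3*w - 17/2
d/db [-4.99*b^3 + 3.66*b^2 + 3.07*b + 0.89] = -14.97*b^2 + 7.32*b + 3.07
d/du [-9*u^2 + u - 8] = 1 - 18*u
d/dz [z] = 1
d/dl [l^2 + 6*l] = 2*l + 6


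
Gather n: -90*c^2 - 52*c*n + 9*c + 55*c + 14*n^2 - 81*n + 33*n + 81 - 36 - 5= -90*c^2 + 64*c + 14*n^2 + n*(-52*c - 48) + 40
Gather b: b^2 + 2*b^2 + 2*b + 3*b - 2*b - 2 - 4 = 3*b^2 + 3*b - 6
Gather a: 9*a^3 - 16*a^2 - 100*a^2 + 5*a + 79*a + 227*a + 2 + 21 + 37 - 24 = 9*a^3 - 116*a^2 + 311*a + 36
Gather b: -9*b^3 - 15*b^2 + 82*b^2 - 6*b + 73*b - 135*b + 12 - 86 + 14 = -9*b^3 + 67*b^2 - 68*b - 60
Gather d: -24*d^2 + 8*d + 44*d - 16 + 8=-24*d^2 + 52*d - 8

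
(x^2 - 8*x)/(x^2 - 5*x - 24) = x/(x + 3)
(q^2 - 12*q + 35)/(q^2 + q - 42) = (q^2 - 12*q + 35)/(q^2 + q - 42)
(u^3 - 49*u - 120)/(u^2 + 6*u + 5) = (u^2 - 5*u - 24)/(u + 1)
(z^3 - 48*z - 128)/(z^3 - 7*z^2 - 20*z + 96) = (z + 4)/(z - 3)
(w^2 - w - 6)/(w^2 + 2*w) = (w - 3)/w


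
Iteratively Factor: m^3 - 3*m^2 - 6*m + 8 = (m - 1)*(m^2 - 2*m - 8) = (m - 4)*(m - 1)*(m + 2)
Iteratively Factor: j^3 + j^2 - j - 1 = (j - 1)*(j^2 + 2*j + 1) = (j - 1)*(j + 1)*(j + 1)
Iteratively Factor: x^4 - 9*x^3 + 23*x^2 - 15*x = (x - 1)*(x^3 - 8*x^2 + 15*x) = x*(x - 1)*(x^2 - 8*x + 15) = x*(x - 5)*(x - 1)*(x - 3)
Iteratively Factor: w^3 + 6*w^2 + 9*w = (w + 3)*(w^2 + 3*w) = w*(w + 3)*(w + 3)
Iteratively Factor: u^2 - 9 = (u - 3)*(u + 3)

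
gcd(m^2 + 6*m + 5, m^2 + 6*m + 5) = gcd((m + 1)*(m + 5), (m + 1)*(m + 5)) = m^2 + 6*m + 5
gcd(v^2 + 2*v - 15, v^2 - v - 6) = v - 3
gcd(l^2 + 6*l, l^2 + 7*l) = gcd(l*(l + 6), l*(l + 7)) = l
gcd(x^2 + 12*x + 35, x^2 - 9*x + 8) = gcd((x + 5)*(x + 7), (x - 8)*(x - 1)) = 1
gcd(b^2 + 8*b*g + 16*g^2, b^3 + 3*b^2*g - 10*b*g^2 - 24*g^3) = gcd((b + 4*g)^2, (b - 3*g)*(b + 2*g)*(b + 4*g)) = b + 4*g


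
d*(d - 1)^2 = d^3 - 2*d^2 + d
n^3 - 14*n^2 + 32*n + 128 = (n - 8)^2*(n + 2)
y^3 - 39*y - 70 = (y - 7)*(y + 2)*(y + 5)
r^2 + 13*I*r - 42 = (r + 6*I)*(r + 7*I)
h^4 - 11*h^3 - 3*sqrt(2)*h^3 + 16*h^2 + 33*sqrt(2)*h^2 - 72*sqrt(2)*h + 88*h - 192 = (h - 8)*(h - 3)*(h - 4*sqrt(2))*(h + sqrt(2))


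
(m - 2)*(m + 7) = m^2 + 5*m - 14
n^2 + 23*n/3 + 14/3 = (n + 2/3)*(n + 7)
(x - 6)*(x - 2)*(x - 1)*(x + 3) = x^4 - 6*x^3 - 7*x^2 + 48*x - 36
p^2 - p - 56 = (p - 8)*(p + 7)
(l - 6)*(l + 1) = l^2 - 5*l - 6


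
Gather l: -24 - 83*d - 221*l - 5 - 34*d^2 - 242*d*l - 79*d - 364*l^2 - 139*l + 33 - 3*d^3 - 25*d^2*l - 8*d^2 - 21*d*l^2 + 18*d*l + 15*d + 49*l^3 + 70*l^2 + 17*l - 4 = -3*d^3 - 42*d^2 - 147*d + 49*l^3 + l^2*(-21*d - 294) + l*(-25*d^2 - 224*d - 343)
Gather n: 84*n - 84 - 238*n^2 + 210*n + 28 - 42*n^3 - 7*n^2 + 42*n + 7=-42*n^3 - 245*n^2 + 336*n - 49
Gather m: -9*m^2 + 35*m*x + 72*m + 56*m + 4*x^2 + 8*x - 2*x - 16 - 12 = -9*m^2 + m*(35*x + 128) + 4*x^2 + 6*x - 28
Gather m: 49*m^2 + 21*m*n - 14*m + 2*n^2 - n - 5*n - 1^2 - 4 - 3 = 49*m^2 + m*(21*n - 14) + 2*n^2 - 6*n - 8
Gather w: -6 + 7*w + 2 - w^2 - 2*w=-w^2 + 5*w - 4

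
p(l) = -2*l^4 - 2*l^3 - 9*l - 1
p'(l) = -8*l^3 - 6*l^2 - 9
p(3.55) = -440.07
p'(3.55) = -442.53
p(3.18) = -298.46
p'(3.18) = -326.93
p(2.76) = -183.94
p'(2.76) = -222.90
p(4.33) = -905.38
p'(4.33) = -770.96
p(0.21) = -2.91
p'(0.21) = -9.34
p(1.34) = -24.32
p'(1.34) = -39.02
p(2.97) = -235.74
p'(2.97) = -271.51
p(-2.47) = -23.07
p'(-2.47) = 74.95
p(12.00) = -45037.00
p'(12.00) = -14697.00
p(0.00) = -1.00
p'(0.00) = -9.00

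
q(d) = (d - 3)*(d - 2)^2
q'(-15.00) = 901.00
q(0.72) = -3.74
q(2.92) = -0.07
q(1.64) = -0.18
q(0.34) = -7.33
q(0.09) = -10.62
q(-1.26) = -45.27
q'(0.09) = 14.76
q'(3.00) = 1.00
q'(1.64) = 1.11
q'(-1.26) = 38.40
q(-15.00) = -5202.00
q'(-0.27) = 20.00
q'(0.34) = 11.59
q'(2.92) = 0.70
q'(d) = (d - 3)*(2*d - 4) + (d - 2)^2 = (d - 2)*(3*d - 8)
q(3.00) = 0.00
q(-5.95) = -565.66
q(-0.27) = -16.85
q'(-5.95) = 205.51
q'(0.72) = 7.48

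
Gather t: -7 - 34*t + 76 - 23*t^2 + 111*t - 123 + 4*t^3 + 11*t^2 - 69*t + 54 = 4*t^3 - 12*t^2 + 8*t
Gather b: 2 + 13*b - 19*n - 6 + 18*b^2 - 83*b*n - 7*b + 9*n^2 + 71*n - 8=18*b^2 + b*(6 - 83*n) + 9*n^2 + 52*n - 12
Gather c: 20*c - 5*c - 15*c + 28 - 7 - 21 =0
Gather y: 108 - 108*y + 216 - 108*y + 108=432 - 216*y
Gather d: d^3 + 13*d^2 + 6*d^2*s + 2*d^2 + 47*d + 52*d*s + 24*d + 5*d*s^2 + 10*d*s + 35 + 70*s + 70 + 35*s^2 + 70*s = d^3 + d^2*(6*s + 15) + d*(5*s^2 + 62*s + 71) + 35*s^2 + 140*s + 105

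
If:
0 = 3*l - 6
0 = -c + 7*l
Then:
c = 14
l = 2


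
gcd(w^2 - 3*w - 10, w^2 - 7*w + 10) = w - 5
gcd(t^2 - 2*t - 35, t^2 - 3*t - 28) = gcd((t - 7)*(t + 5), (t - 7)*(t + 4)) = t - 7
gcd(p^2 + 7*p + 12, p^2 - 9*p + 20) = 1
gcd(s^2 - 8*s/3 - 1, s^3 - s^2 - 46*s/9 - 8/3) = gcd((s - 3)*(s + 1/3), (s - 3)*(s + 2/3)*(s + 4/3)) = s - 3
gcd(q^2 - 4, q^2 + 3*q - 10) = q - 2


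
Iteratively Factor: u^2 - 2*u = (u - 2)*(u)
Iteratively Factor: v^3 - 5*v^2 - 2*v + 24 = (v - 3)*(v^2 - 2*v - 8) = (v - 3)*(v + 2)*(v - 4)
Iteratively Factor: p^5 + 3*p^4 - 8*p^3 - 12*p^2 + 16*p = (p - 1)*(p^4 + 4*p^3 - 4*p^2 - 16*p) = (p - 1)*(p + 4)*(p^3 - 4*p) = p*(p - 1)*(p + 4)*(p^2 - 4) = p*(p - 2)*(p - 1)*(p + 4)*(p + 2)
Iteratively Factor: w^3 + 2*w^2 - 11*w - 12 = (w + 4)*(w^2 - 2*w - 3) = (w + 1)*(w + 4)*(w - 3)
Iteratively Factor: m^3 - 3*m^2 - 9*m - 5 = (m - 5)*(m^2 + 2*m + 1) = (m - 5)*(m + 1)*(m + 1)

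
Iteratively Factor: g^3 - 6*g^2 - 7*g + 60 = (g + 3)*(g^2 - 9*g + 20) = (g - 4)*(g + 3)*(g - 5)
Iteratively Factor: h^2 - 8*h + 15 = (h - 3)*(h - 5)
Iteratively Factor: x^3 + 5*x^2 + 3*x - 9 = (x - 1)*(x^2 + 6*x + 9) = (x - 1)*(x + 3)*(x + 3)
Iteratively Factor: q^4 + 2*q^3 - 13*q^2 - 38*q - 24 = (q + 2)*(q^3 - 13*q - 12) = (q + 2)*(q + 3)*(q^2 - 3*q - 4) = (q + 1)*(q + 2)*(q + 3)*(q - 4)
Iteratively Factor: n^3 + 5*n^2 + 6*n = (n + 2)*(n^2 + 3*n) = n*(n + 2)*(n + 3)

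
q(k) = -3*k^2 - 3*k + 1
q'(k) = -6*k - 3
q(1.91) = -15.67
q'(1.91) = -14.46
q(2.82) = -31.32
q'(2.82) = -19.92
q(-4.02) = -35.42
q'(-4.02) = 21.12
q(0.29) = -0.12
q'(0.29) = -4.74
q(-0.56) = 1.74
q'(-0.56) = 0.36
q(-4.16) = -38.44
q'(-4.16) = 21.96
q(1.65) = -12.12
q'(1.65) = -12.90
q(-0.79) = 1.50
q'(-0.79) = 1.74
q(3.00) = -35.00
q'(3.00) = -21.00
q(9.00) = -269.00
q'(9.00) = -57.00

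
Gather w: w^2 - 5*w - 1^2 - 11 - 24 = w^2 - 5*w - 36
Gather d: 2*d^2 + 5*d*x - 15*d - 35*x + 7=2*d^2 + d*(5*x - 15) - 35*x + 7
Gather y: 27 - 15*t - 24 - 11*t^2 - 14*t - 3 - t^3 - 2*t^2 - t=-t^3 - 13*t^2 - 30*t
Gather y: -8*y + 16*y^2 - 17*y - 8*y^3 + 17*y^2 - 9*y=-8*y^3 + 33*y^2 - 34*y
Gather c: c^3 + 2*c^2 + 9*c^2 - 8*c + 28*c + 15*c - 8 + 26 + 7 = c^3 + 11*c^2 + 35*c + 25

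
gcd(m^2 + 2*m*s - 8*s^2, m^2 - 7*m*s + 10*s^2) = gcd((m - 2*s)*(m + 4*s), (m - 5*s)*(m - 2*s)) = -m + 2*s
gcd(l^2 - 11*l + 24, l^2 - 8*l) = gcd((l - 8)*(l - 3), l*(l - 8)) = l - 8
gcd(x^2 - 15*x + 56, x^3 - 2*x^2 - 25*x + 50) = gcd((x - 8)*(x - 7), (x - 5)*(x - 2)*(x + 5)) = 1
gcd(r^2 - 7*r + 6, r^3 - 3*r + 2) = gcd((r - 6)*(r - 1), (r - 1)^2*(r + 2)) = r - 1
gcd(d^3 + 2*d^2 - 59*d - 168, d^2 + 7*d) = d + 7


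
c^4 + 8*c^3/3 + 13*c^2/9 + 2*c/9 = c*(c + 1/3)^2*(c + 2)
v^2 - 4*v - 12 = (v - 6)*(v + 2)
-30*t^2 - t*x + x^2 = (-6*t + x)*(5*t + x)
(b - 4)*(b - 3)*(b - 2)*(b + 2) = b^4 - 7*b^3 + 8*b^2 + 28*b - 48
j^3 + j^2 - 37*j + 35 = (j - 5)*(j - 1)*(j + 7)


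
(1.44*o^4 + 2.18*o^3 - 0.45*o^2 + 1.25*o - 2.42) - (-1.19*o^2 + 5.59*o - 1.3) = 1.44*o^4 + 2.18*o^3 + 0.74*o^2 - 4.34*o - 1.12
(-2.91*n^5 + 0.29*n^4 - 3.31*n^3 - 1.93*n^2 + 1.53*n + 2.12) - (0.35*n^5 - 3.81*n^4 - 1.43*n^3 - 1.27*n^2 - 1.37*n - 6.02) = -3.26*n^5 + 4.1*n^4 - 1.88*n^3 - 0.66*n^2 + 2.9*n + 8.14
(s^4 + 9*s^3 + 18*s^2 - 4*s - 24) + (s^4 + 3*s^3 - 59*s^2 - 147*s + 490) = 2*s^4 + 12*s^3 - 41*s^2 - 151*s + 466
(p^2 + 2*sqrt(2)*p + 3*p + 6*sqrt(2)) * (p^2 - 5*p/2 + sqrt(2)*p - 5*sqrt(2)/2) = p^4 + p^3/2 + 3*sqrt(2)*p^3 - 7*p^2/2 + 3*sqrt(2)*p^2/2 - 45*sqrt(2)*p/2 + 2*p - 30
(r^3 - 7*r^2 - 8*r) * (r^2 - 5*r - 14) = r^5 - 12*r^4 + 13*r^3 + 138*r^2 + 112*r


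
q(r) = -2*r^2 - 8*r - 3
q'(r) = -4*r - 8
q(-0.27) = -0.99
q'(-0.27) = -6.92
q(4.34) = -75.39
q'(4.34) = -25.36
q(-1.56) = 4.61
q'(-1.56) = -1.76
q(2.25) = -31.12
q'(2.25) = -17.00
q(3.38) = -52.89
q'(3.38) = -21.52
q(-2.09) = 4.98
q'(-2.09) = 0.36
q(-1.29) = 3.99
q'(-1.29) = -2.84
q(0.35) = -6.04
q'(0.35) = -9.40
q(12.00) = -387.00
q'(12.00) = -56.00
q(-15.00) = -333.00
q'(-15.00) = 52.00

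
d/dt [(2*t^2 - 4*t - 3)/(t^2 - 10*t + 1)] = 2*(-8*t^2 + 5*t - 17)/(t^4 - 20*t^3 + 102*t^2 - 20*t + 1)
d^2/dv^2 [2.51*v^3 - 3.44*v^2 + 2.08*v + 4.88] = 15.06*v - 6.88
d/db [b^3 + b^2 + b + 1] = 3*b^2 + 2*b + 1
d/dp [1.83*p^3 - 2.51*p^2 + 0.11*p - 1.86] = 5.49*p^2 - 5.02*p + 0.11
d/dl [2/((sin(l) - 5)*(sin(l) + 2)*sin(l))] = 2*(-3*cos(l) + 6/tan(l) + 10*cos(l)/sin(l)^2)/((sin(l) - 5)^2*(sin(l) + 2)^2)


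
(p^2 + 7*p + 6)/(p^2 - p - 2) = (p + 6)/(p - 2)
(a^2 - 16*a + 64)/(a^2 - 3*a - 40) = (a - 8)/(a + 5)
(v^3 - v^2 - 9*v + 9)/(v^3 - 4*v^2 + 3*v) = (v + 3)/v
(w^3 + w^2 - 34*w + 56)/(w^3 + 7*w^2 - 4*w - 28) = (w - 4)/(w + 2)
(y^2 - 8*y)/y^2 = (y - 8)/y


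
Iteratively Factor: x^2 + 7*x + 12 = (x + 3)*(x + 4)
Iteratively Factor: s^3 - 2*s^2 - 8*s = (s - 4)*(s^2 + 2*s) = (s - 4)*(s + 2)*(s)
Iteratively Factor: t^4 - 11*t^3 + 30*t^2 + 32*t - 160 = (t - 4)*(t^3 - 7*t^2 + 2*t + 40) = (t - 5)*(t - 4)*(t^2 - 2*t - 8) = (t - 5)*(t - 4)^2*(t + 2)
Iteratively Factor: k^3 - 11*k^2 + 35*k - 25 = (k - 1)*(k^2 - 10*k + 25) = (k - 5)*(k - 1)*(k - 5)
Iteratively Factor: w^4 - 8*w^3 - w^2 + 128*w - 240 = (w - 3)*(w^3 - 5*w^2 - 16*w + 80) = (w - 5)*(w - 3)*(w^2 - 16) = (w - 5)*(w - 3)*(w + 4)*(w - 4)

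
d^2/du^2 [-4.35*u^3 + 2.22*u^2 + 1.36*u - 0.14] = 4.44 - 26.1*u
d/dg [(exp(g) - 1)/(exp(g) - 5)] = -4*exp(g)/(exp(g) - 5)^2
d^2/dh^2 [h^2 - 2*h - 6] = 2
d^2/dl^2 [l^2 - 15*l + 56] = 2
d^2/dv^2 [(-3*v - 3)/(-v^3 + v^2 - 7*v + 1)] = 6*((v + 1)*(3*v^2 - 2*v + 7)^2 + (-3*v^2 + 2*v - (v + 1)*(3*v - 1) - 7)*(v^3 - v^2 + 7*v - 1))/(v^3 - v^2 + 7*v - 1)^3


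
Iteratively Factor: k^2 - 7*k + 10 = (k - 5)*(k - 2)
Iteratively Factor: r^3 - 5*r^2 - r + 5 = (r + 1)*(r^2 - 6*r + 5) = (r - 5)*(r + 1)*(r - 1)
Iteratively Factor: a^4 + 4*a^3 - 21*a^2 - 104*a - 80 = (a + 4)*(a^3 - 21*a - 20) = (a - 5)*(a + 4)*(a^2 + 5*a + 4) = (a - 5)*(a + 1)*(a + 4)*(a + 4)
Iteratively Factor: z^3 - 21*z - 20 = (z + 4)*(z^2 - 4*z - 5) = (z - 5)*(z + 4)*(z + 1)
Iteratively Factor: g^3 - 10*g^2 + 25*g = (g)*(g^2 - 10*g + 25) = g*(g - 5)*(g - 5)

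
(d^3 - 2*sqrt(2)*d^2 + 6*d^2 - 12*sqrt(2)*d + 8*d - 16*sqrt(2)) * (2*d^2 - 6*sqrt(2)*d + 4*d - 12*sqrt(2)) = 2*d^5 - 10*sqrt(2)*d^4 + 16*d^4 - 80*sqrt(2)*d^3 + 64*d^3 - 200*sqrt(2)*d^2 + 224*d^2 - 160*sqrt(2)*d + 480*d + 384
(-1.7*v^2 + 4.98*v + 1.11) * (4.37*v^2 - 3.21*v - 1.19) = -7.429*v^4 + 27.2196*v^3 - 9.1121*v^2 - 9.4893*v - 1.3209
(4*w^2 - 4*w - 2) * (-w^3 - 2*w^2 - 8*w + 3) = -4*w^5 - 4*w^4 - 22*w^3 + 48*w^2 + 4*w - 6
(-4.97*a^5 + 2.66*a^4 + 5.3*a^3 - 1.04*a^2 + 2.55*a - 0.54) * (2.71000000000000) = -13.4687*a^5 + 7.2086*a^4 + 14.363*a^3 - 2.8184*a^2 + 6.9105*a - 1.4634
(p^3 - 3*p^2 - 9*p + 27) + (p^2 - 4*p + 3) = p^3 - 2*p^2 - 13*p + 30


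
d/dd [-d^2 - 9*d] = -2*d - 9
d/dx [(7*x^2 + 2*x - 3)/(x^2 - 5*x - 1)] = (-37*x^2 - 8*x - 17)/(x^4 - 10*x^3 + 23*x^2 + 10*x + 1)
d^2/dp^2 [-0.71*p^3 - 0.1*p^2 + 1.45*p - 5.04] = -4.26*p - 0.2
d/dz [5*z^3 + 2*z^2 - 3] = z*(15*z + 4)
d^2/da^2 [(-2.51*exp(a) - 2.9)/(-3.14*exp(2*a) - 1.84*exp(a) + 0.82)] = (24.747596*exp(4*a) + 99.869584*exp(3*a) + 89.041608*exp(2*a) + 43.473008*exp(a) + 6.063244)*exp(a)/(30.959144*exp(6*a) + 54.424992*exp(5*a) + 7.637736*exp(4*a) - 22.196288*exp(3*a) - 1.994568*exp(2*a) + 3.711648*exp(a) - 0.551368)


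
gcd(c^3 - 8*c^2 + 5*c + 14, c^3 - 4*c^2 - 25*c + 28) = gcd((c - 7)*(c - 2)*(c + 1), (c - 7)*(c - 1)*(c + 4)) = c - 7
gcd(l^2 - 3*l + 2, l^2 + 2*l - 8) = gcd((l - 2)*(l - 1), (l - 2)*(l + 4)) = l - 2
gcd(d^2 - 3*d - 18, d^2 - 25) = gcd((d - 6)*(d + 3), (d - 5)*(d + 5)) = 1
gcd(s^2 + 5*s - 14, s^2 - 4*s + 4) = s - 2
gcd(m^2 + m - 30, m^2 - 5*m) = m - 5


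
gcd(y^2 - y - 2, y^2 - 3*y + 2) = y - 2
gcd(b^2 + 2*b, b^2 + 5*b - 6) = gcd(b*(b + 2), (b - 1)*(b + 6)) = 1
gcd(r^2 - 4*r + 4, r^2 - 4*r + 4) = r^2 - 4*r + 4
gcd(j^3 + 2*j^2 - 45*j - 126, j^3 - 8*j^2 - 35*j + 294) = j^2 - j - 42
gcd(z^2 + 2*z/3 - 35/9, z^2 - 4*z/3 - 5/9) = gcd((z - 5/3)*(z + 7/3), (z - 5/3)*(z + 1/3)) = z - 5/3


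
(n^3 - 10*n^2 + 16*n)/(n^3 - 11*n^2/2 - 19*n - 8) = 2*n*(n - 2)/(2*n^2 + 5*n + 2)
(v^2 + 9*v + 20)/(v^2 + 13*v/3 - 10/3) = 3*(v + 4)/(3*v - 2)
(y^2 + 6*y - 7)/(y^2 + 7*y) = (y - 1)/y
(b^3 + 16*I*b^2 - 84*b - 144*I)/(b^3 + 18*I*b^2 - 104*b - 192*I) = (b + 6*I)/(b + 8*I)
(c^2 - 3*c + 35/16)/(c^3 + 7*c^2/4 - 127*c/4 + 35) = (c - 7/4)/(c^2 + 3*c - 28)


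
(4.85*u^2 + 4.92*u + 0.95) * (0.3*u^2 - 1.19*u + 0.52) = 1.455*u^4 - 4.2955*u^3 - 3.0478*u^2 + 1.4279*u + 0.494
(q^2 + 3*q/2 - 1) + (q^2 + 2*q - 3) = 2*q^2 + 7*q/2 - 4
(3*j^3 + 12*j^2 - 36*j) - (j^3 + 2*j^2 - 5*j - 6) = 2*j^3 + 10*j^2 - 31*j + 6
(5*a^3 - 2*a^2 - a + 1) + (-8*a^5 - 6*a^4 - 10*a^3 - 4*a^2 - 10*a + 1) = -8*a^5 - 6*a^4 - 5*a^3 - 6*a^2 - 11*a + 2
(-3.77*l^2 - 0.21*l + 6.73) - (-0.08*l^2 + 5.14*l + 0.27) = -3.69*l^2 - 5.35*l + 6.46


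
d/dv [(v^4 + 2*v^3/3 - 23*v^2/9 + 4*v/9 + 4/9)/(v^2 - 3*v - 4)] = (18*v^5 - 75*v^4 - 180*v^3 - 7*v^2 + 176*v - 4)/(9*(v^4 - 6*v^3 + v^2 + 24*v + 16))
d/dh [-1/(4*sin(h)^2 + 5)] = 4*sin(2*h)/(7 - 2*cos(2*h))^2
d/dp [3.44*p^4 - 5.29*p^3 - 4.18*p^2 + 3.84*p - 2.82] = 13.76*p^3 - 15.87*p^2 - 8.36*p + 3.84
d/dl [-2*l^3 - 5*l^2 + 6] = 2*l*(-3*l - 5)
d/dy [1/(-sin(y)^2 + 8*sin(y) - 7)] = 2*(sin(y) - 4)*cos(y)/(sin(y)^2 - 8*sin(y) + 7)^2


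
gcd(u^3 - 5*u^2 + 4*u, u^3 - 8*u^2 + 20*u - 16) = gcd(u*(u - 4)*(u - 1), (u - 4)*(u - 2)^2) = u - 4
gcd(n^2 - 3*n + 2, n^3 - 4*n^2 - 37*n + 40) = n - 1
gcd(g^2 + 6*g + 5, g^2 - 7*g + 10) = 1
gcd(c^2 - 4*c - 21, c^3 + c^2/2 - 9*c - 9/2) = c + 3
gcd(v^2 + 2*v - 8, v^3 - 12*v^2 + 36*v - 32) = v - 2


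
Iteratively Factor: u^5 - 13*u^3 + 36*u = (u)*(u^4 - 13*u^2 + 36) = u*(u - 2)*(u^3 + 2*u^2 - 9*u - 18) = u*(u - 2)*(u + 3)*(u^2 - u - 6) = u*(u - 2)*(u + 2)*(u + 3)*(u - 3)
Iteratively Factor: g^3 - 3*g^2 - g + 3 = (g - 3)*(g^2 - 1) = (g - 3)*(g + 1)*(g - 1)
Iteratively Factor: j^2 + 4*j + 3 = (j + 1)*(j + 3)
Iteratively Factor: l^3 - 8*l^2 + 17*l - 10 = (l - 5)*(l^2 - 3*l + 2) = (l - 5)*(l - 1)*(l - 2)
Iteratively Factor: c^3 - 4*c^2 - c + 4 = (c - 1)*(c^2 - 3*c - 4) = (c - 4)*(c - 1)*(c + 1)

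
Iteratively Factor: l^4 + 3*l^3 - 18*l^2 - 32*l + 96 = (l + 4)*(l^3 - l^2 - 14*l + 24) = (l - 2)*(l + 4)*(l^2 + l - 12) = (l - 2)*(l + 4)^2*(l - 3)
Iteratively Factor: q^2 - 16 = (q - 4)*(q + 4)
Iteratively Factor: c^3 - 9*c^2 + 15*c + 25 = (c + 1)*(c^2 - 10*c + 25) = (c - 5)*(c + 1)*(c - 5)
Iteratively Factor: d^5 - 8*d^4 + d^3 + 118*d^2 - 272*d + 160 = (d - 5)*(d^4 - 3*d^3 - 14*d^2 + 48*d - 32) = (d - 5)*(d - 2)*(d^3 - d^2 - 16*d + 16) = (d - 5)*(d - 2)*(d + 4)*(d^2 - 5*d + 4) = (d - 5)*(d - 2)*(d - 1)*(d + 4)*(d - 4)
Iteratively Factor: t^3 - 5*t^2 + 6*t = (t)*(t^2 - 5*t + 6) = t*(t - 3)*(t - 2)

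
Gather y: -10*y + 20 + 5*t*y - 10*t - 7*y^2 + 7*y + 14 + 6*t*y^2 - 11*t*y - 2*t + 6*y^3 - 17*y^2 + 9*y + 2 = -12*t + 6*y^3 + y^2*(6*t - 24) + y*(6 - 6*t) + 36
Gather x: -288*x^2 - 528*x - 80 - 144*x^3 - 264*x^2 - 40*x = -144*x^3 - 552*x^2 - 568*x - 80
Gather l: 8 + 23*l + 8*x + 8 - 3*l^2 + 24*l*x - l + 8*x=-3*l^2 + l*(24*x + 22) + 16*x + 16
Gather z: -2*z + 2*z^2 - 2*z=2*z^2 - 4*z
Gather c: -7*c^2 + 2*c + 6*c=-7*c^2 + 8*c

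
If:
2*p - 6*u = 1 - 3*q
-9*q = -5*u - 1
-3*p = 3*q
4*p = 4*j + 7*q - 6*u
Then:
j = -59/196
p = -1/49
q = 1/49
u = -8/49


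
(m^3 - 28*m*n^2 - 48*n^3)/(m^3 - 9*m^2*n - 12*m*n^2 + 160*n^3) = (m^2 - 4*m*n - 12*n^2)/(m^2 - 13*m*n + 40*n^2)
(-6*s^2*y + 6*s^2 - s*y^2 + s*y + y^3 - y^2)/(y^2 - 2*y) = (-6*s^2*y + 6*s^2 - s*y^2 + s*y + y^3 - y^2)/(y*(y - 2))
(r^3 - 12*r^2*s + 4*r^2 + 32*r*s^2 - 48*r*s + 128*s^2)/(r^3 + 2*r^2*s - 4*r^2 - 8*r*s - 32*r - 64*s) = (r^2 - 12*r*s + 32*s^2)/(r^2 + 2*r*s - 8*r - 16*s)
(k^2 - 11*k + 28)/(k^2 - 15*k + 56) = (k - 4)/(k - 8)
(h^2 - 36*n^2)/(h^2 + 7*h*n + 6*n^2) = (h - 6*n)/(h + n)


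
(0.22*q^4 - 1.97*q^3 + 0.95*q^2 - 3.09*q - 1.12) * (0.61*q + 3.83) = 0.1342*q^5 - 0.3591*q^4 - 6.9656*q^3 + 1.7536*q^2 - 12.5179*q - 4.2896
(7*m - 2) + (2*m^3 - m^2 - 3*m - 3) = 2*m^3 - m^2 + 4*m - 5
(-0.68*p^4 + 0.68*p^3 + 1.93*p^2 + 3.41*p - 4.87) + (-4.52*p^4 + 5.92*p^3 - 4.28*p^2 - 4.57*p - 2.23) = -5.2*p^4 + 6.6*p^3 - 2.35*p^2 - 1.16*p - 7.1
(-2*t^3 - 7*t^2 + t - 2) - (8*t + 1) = -2*t^3 - 7*t^2 - 7*t - 3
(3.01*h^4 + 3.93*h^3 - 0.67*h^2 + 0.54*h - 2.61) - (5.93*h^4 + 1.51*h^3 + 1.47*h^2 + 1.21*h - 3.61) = -2.92*h^4 + 2.42*h^3 - 2.14*h^2 - 0.67*h + 1.0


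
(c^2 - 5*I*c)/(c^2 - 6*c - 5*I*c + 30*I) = c/(c - 6)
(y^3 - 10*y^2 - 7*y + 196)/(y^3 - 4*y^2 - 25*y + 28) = (y - 7)/(y - 1)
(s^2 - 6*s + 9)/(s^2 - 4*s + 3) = (s - 3)/(s - 1)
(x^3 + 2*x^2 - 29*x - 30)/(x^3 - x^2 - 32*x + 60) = (x + 1)/(x - 2)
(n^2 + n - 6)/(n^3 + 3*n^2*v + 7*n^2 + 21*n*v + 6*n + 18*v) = (n^2 + n - 6)/(n^3 + 3*n^2*v + 7*n^2 + 21*n*v + 6*n + 18*v)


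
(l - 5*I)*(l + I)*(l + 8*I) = l^3 + 4*I*l^2 + 37*l + 40*I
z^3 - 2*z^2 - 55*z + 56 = (z - 8)*(z - 1)*(z + 7)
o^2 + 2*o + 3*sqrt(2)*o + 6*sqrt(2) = (o + 2)*(o + 3*sqrt(2))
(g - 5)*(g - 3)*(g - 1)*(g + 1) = g^4 - 8*g^3 + 14*g^2 + 8*g - 15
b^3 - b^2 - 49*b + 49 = (b - 7)*(b - 1)*(b + 7)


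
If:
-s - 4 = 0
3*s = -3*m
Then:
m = 4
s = -4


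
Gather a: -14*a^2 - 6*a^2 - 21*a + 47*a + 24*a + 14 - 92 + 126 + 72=-20*a^2 + 50*a + 120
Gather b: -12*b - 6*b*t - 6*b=b*(-6*t - 18)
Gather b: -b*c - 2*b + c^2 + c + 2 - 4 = b*(-c - 2) + c^2 + c - 2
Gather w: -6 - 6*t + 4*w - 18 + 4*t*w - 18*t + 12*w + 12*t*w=-24*t + w*(16*t + 16) - 24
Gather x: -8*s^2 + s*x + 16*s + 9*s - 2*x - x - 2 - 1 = -8*s^2 + 25*s + x*(s - 3) - 3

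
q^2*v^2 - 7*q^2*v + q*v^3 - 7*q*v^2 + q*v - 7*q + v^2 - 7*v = (q + v)*(v - 7)*(q*v + 1)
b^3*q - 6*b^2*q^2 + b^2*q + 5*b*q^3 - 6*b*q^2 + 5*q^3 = (b - 5*q)*(b - q)*(b*q + q)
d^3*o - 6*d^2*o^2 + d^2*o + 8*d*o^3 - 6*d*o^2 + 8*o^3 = (d - 4*o)*(d - 2*o)*(d*o + o)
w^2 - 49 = (w - 7)*(w + 7)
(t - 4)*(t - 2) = t^2 - 6*t + 8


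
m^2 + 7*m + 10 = (m + 2)*(m + 5)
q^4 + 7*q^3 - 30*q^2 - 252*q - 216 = (q - 6)*(q + 1)*(q + 6)^2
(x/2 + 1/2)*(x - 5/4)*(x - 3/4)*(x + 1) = x^4/2 - 33*x^2/32 - x/16 + 15/32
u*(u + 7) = u^2 + 7*u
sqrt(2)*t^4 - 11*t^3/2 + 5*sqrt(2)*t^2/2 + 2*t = t*(t - 2*sqrt(2))*(t - sqrt(2))*(sqrt(2)*t + 1/2)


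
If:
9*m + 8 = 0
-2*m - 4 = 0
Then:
No Solution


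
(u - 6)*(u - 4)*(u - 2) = u^3 - 12*u^2 + 44*u - 48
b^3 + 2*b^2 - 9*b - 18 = (b - 3)*(b + 2)*(b + 3)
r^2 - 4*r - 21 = (r - 7)*(r + 3)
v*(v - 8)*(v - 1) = v^3 - 9*v^2 + 8*v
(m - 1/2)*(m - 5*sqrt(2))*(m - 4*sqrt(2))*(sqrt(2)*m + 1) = sqrt(2)*m^4 - 17*m^3 - sqrt(2)*m^3/2 + 17*m^2/2 + 31*sqrt(2)*m^2 - 31*sqrt(2)*m/2 + 40*m - 20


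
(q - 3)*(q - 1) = q^2 - 4*q + 3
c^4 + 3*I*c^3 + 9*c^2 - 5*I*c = c*(c - I)^2*(c + 5*I)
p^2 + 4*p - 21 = (p - 3)*(p + 7)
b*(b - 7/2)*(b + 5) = b^3 + 3*b^2/2 - 35*b/2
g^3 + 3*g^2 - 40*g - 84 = (g - 6)*(g + 2)*(g + 7)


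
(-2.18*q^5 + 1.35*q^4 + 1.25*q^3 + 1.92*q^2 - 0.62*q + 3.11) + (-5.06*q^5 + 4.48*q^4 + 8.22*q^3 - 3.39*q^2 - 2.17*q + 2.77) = -7.24*q^5 + 5.83*q^4 + 9.47*q^3 - 1.47*q^2 - 2.79*q + 5.88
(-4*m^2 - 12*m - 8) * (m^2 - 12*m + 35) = -4*m^4 + 36*m^3 - 4*m^2 - 324*m - 280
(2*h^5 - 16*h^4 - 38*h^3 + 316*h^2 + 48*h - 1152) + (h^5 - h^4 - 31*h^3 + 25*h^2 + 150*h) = 3*h^5 - 17*h^4 - 69*h^3 + 341*h^2 + 198*h - 1152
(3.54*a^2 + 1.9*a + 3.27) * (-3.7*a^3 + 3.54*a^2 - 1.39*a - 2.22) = -13.098*a^5 + 5.5016*a^4 - 10.2936*a^3 + 1.076*a^2 - 8.7633*a - 7.2594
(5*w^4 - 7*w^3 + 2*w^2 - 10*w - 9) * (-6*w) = -30*w^5 + 42*w^4 - 12*w^3 + 60*w^2 + 54*w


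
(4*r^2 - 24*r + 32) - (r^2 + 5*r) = 3*r^2 - 29*r + 32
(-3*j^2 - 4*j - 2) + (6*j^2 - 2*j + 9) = 3*j^2 - 6*j + 7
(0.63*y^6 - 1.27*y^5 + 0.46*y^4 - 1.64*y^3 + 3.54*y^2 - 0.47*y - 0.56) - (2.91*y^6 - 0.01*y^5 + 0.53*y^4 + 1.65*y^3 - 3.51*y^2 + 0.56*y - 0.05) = -2.28*y^6 - 1.26*y^5 - 0.07*y^4 - 3.29*y^3 + 7.05*y^2 - 1.03*y - 0.51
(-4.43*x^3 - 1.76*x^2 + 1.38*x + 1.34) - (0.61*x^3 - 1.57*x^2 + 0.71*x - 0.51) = -5.04*x^3 - 0.19*x^2 + 0.67*x + 1.85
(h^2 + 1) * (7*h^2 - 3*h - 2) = 7*h^4 - 3*h^3 + 5*h^2 - 3*h - 2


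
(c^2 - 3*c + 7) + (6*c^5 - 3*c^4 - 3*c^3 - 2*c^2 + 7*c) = 6*c^5 - 3*c^4 - 3*c^3 - c^2 + 4*c + 7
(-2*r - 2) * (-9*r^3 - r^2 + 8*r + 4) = 18*r^4 + 20*r^3 - 14*r^2 - 24*r - 8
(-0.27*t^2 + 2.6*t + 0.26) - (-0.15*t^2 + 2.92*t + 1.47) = -0.12*t^2 - 0.32*t - 1.21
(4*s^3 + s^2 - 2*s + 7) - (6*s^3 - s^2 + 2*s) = -2*s^3 + 2*s^2 - 4*s + 7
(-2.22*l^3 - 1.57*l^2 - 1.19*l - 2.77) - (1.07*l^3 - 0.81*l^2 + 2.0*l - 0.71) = -3.29*l^3 - 0.76*l^2 - 3.19*l - 2.06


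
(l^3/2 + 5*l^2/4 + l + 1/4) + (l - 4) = l^3/2 + 5*l^2/4 + 2*l - 15/4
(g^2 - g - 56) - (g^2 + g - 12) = -2*g - 44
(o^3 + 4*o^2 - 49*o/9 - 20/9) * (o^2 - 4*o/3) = o^5 + 8*o^4/3 - 97*o^3/9 + 136*o^2/27 + 80*o/27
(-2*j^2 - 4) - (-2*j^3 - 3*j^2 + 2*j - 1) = 2*j^3 + j^2 - 2*j - 3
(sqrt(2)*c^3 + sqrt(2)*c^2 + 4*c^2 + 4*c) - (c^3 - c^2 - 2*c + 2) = -c^3 + sqrt(2)*c^3 + sqrt(2)*c^2 + 5*c^2 + 6*c - 2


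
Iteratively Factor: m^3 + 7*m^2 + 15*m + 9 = (m + 1)*(m^2 + 6*m + 9) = (m + 1)*(m + 3)*(m + 3)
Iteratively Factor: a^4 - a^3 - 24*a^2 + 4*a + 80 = (a + 2)*(a^3 - 3*a^2 - 18*a + 40) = (a - 2)*(a + 2)*(a^2 - a - 20) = (a - 5)*(a - 2)*(a + 2)*(a + 4)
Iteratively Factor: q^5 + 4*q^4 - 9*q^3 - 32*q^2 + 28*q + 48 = (q + 3)*(q^4 + q^3 - 12*q^2 + 4*q + 16) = (q - 2)*(q + 3)*(q^3 + 3*q^2 - 6*q - 8) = (q - 2)^2*(q + 3)*(q^2 + 5*q + 4) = (q - 2)^2*(q + 3)*(q + 4)*(q + 1)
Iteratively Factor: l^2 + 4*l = (l)*(l + 4)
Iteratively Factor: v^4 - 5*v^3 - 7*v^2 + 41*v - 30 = (v + 3)*(v^3 - 8*v^2 + 17*v - 10) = (v - 5)*(v + 3)*(v^2 - 3*v + 2) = (v - 5)*(v - 2)*(v + 3)*(v - 1)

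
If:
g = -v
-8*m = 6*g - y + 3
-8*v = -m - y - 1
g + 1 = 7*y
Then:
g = -44/415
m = -116/415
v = 44/415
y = 53/415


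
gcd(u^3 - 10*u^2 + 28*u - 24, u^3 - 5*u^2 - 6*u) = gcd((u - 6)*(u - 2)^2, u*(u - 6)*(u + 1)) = u - 6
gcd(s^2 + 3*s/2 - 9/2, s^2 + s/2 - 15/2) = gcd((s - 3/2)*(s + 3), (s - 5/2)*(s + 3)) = s + 3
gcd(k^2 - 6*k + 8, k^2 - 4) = k - 2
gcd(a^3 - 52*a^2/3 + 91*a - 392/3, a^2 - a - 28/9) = a - 7/3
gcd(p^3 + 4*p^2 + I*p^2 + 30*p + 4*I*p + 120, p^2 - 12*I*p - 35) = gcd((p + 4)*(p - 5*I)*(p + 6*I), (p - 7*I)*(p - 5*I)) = p - 5*I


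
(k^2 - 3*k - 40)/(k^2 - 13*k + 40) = (k + 5)/(k - 5)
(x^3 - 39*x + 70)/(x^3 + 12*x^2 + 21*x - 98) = (x - 5)/(x + 7)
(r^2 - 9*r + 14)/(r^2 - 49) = (r - 2)/(r + 7)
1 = 1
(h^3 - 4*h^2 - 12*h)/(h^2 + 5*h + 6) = h*(h - 6)/(h + 3)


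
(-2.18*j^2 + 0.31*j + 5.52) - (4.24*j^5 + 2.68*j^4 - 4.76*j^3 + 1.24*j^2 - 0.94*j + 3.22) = -4.24*j^5 - 2.68*j^4 + 4.76*j^3 - 3.42*j^2 + 1.25*j + 2.3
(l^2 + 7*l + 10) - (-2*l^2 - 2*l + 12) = 3*l^2 + 9*l - 2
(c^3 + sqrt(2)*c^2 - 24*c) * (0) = 0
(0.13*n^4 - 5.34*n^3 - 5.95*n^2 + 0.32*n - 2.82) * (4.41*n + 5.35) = 0.5733*n^5 - 22.8539*n^4 - 54.8085*n^3 - 30.4213*n^2 - 10.7242*n - 15.087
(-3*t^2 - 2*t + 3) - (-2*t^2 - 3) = -t^2 - 2*t + 6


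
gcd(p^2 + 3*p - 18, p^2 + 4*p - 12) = p + 6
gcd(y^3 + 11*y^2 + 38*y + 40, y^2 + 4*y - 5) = y + 5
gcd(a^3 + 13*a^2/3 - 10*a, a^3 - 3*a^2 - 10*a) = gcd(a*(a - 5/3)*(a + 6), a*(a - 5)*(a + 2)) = a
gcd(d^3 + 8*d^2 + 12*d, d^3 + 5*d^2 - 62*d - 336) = d + 6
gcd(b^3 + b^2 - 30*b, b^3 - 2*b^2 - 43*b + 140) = b - 5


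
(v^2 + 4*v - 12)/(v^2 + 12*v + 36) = (v - 2)/(v + 6)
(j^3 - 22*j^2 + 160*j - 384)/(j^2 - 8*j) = j - 14 + 48/j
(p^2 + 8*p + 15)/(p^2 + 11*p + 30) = (p + 3)/(p + 6)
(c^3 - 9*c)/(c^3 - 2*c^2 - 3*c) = (c + 3)/(c + 1)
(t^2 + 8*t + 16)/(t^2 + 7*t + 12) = (t + 4)/(t + 3)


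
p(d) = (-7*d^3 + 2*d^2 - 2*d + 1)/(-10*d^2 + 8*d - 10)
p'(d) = (20*d - 8)*(-7*d^3 + 2*d^2 - 2*d + 1)/(-10*d^2 + 8*d - 10)^2 + (-21*d^2 + 4*d - 2)/(-10*d^2 + 8*d - 10) = (35*d^4 - 56*d^3 + 103*d^2 - 10*d + 6)/(2*(25*d^4 - 40*d^3 + 66*d^2 - 40*d + 25))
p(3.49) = 2.69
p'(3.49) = 0.75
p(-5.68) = -3.60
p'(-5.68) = 0.70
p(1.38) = 0.91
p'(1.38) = 1.04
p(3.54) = 2.72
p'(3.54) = 0.75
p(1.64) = 1.17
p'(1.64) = 0.97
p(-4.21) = -2.57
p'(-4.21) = 0.70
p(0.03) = -0.10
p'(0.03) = 0.12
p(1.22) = 0.74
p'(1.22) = 1.08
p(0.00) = -0.10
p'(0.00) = 0.12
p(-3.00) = -1.73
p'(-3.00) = 0.69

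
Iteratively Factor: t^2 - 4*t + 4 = (t - 2)*(t - 2)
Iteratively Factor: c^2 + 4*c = (c + 4)*(c)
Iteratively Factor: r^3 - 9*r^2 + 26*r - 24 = (r - 3)*(r^2 - 6*r + 8) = (r - 3)*(r - 2)*(r - 4)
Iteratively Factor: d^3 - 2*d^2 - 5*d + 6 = (d + 2)*(d^2 - 4*d + 3) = (d - 1)*(d + 2)*(d - 3)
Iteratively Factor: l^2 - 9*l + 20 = (l - 5)*(l - 4)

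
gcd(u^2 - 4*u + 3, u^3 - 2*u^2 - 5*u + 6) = u^2 - 4*u + 3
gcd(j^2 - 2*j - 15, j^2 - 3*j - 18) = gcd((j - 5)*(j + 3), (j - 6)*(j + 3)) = j + 3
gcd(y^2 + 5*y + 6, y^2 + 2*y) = y + 2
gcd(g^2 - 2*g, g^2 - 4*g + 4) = g - 2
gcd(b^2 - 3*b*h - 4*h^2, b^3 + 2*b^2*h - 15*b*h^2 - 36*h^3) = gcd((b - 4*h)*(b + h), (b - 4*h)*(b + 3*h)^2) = b - 4*h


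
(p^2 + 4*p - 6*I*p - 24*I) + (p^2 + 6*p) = 2*p^2 + 10*p - 6*I*p - 24*I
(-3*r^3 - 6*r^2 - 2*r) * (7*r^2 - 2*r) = -21*r^5 - 36*r^4 - 2*r^3 + 4*r^2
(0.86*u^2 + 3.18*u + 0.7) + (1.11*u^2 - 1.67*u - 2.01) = 1.97*u^2 + 1.51*u - 1.31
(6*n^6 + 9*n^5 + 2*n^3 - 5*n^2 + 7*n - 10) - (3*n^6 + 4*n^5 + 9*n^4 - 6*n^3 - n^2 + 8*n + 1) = 3*n^6 + 5*n^5 - 9*n^4 + 8*n^3 - 4*n^2 - n - 11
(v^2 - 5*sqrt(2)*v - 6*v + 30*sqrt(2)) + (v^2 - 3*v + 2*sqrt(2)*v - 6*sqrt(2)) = 2*v^2 - 9*v - 3*sqrt(2)*v + 24*sqrt(2)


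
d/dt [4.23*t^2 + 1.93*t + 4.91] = 8.46*t + 1.93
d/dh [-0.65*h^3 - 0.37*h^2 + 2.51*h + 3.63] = -1.95*h^2 - 0.74*h + 2.51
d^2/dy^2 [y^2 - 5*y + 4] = 2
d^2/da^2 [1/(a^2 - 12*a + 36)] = 6/(a^4 - 24*a^3 + 216*a^2 - 864*a + 1296)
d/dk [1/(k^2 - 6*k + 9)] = 2*(3 - k)/(k^2 - 6*k + 9)^2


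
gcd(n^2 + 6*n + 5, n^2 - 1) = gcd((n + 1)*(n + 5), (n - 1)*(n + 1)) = n + 1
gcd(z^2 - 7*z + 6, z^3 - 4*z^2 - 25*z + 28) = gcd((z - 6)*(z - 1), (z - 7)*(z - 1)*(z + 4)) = z - 1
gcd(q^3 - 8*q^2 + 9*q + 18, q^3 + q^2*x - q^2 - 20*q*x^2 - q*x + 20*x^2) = 1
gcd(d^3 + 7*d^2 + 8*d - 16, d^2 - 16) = d + 4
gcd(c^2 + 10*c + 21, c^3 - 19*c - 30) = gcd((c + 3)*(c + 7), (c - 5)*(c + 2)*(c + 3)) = c + 3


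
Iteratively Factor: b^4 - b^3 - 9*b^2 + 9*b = (b)*(b^3 - b^2 - 9*b + 9) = b*(b - 1)*(b^2 - 9) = b*(b - 1)*(b + 3)*(b - 3)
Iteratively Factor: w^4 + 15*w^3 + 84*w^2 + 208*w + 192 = (w + 3)*(w^3 + 12*w^2 + 48*w + 64) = (w + 3)*(w + 4)*(w^2 + 8*w + 16) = (w + 3)*(w + 4)^2*(w + 4)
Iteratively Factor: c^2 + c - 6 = (c + 3)*(c - 2)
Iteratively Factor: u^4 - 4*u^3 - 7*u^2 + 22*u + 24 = (u + 2)*(u^3 - 6*u^2 + 5*u + 12) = (u - 3)*(u + 2)*(u^2 - 3*u - 4) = (u - 4)*(u - 3)*(u + 2)*(u + 1)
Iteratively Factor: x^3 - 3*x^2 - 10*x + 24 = (x + 3)*(x^2 - 6*x + 8) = (x - 2)*(x + 3)*(x - 4)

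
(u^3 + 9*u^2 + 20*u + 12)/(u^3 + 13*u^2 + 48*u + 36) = (u + 2)/(u + 6)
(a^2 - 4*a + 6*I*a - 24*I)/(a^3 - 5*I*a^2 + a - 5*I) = (a^2 + a*(-4 + 6*I) - 24*I)/(a^3 - 5*I*a^2 + a - 5*I)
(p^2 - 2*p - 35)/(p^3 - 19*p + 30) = (p - 7)/(p^2 - 5*p + 6)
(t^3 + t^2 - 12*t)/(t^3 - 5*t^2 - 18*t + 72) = t/(t - 6)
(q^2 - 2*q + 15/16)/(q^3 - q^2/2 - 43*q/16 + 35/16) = (4*q - 3)/(4*q^2 + 3*q - 7)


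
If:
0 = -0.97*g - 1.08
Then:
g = -1.11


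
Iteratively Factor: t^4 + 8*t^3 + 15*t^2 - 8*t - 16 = (t + 4)*(t^3 + 4*t^2 - t - 4) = (t - 1)*(t + 4)*(t^2 + 5*t + 4) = (t - 1)*(t + 1)*(t + 4)*(t + 4)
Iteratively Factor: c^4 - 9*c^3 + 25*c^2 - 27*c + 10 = (c - 1)*(c^3 - 8*c^2 + 17*c - 10) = (c - 2)*(c - 1)*(c^2 - 6*c + 5) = (c - 2)*(c - 1)^2*(c - 5)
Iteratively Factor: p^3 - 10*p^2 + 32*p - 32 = (p - 4)*(p^2 - 6*p + 8) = (p - 4)*(p - 2)*(p - 4)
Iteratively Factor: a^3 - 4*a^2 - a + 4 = (a - 4)*(a^2 - 1) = (a - 4)*(a + 1)*(a - 1)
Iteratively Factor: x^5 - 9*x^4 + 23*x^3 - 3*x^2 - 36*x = (x - 3)*(x^4 - 6*x^3 + 5*x^2 + 12*x) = x*(x - 3)*(x^3 - 6*x^2 + 5*x + 12) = x*(x - 4)*(x - 3)*(x^2 - 2*x - 3) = x*(x - 4)*(x - 3)^2*(x + 1)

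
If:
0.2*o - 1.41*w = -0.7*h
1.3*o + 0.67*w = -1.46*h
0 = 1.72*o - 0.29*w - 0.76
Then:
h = -0.33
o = 0.42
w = -0.10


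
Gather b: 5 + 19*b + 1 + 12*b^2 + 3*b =12*b^2 + 22*b + 6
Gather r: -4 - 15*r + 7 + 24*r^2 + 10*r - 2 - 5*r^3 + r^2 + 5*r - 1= -5*r^3 + 25*r^2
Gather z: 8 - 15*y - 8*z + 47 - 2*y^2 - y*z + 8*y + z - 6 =-2*y^2 - 7*y + z*(-y - 7) + 49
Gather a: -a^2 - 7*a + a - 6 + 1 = -a^2 - 6*a - 5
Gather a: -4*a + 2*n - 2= -4*a + 2*n - 2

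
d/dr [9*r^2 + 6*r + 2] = 18*r + 6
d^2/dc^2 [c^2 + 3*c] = 2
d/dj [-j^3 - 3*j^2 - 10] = 3*j*(-j - 2)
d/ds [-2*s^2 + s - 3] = 1 - 4*s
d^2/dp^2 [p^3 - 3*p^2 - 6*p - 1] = 6*p - 6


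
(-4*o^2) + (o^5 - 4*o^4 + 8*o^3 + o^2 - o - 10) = o^5 - 4*o^4 + 8*o^3 - 3*o^2 - o - 10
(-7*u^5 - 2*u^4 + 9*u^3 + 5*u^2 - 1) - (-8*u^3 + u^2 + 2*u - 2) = -7*u^5 - 2*u^4 + 17*u^3 + 4*u^2 - 2*u + 1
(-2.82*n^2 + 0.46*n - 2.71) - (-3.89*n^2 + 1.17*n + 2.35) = 1.07*n^2 - 0.71*n - 5.06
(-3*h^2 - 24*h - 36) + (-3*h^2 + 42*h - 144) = -6*h^2 + 18*h - 180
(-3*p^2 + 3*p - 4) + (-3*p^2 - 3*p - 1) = -6*p^2 - 5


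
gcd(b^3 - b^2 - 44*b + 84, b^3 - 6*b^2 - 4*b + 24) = b^2 - 8*b + 12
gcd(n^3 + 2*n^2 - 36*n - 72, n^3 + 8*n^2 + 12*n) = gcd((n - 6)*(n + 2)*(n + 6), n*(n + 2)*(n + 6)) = n^2 + 8*n + 12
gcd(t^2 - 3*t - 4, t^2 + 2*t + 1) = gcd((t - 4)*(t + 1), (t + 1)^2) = t + 1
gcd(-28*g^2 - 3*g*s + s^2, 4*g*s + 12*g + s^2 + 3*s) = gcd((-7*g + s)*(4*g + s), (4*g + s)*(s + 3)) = 4*g + s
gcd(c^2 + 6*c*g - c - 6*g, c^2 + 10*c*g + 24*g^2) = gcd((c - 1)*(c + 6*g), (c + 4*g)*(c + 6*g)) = c + 6*g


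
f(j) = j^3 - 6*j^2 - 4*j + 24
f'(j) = 3*j^2 - 12*j - 4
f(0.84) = 17.00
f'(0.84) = -11.96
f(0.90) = 16.27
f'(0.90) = -12.37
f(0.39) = 21.59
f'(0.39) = -8.22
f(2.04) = -0.64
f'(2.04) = -16.00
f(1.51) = 7.72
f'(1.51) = -15.28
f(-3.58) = -84.46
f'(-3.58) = 77.41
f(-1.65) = 9.77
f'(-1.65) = 23.97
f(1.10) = 13.67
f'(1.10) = -13.57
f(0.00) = 24.00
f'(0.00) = -4.00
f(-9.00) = -1155.00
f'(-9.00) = 347.00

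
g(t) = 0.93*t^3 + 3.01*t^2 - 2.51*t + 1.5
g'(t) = 2.79*t^2 + 6.02*t - 2.51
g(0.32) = 1.04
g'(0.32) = -0.30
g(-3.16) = 10.14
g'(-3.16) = 6.33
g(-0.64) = 4.10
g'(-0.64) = -5.22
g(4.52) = 137.53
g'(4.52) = 81.70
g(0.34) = 1.03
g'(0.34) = -0.14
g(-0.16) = 1.97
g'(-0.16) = -3.40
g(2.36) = 24.57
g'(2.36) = 27.24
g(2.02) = 16.38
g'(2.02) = 21.03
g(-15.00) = -2422.35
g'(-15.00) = 534.94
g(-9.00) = -410.07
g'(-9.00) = 169.30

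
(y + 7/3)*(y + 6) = y^2 + 25*y/3 + 14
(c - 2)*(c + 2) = c^2 - 4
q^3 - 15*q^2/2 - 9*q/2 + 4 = (q - 8)*(q - 1/2)*(q + 1)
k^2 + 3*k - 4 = (k - 1)*(k + 4)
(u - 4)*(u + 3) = u^2 - u - 12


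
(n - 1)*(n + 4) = n^2 + 3*n - 4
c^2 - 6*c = c*(c - 6)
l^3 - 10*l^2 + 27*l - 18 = (l - 6)*(l - 3)*(l - 1)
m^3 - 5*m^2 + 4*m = m*(m - 4)*(m - 1)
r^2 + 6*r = r*(r + 6)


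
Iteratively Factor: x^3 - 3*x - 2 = (x + 1)*(x^2 - x - 2) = (x + 1)^2*(x - 2)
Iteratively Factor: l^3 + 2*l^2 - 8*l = (l - 2)*(l^2 + 4*l) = l*(l - 2)*(l + 4)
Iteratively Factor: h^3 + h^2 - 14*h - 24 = (h + 3)*(h^2 - 2*h - 8) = (h - 4)*(h + 3)*(h + 2)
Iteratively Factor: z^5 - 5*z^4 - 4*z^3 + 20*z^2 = (z)*(z^4 - 5*z^3 - 4*z^2 + 20*z) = z^2*(z^3 - 5*z^2 - 4*z + 20) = z^2*(z - 2)*(z^2 - 3*z - 10) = z^2*(z - 2)*(z + 2)*(z - 5)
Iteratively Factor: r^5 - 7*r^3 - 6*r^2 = (r - 3)*(r^4 + 3*r^3 + 2*r^2) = (r - 3)*(r + 1)*(r^3 + 2*r^2) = (r - 3)*(r + 1)*(r + 2)*(r^2) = r*(r - 3)*(r + 1)*(r + 2)*(r)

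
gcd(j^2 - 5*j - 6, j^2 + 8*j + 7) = j + 1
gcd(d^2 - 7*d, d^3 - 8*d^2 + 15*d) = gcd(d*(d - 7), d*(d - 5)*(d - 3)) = d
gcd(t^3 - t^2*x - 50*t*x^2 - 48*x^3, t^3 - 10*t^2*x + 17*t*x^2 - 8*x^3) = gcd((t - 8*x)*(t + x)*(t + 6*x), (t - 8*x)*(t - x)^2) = -t + 8*x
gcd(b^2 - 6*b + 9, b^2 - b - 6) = b - 3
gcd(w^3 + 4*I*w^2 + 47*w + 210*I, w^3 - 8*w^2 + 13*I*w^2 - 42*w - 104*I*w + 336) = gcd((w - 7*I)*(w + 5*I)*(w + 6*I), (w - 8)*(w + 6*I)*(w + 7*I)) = w + 6*I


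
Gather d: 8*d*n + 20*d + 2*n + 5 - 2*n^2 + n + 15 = d*(8*n + 20) - 2*n^2 + 3*n + 20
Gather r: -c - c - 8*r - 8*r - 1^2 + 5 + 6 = -2*c - 16*r + 10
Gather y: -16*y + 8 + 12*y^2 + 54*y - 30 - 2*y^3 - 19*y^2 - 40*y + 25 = -2*y^3 - 7*y^2 - 2*y + 3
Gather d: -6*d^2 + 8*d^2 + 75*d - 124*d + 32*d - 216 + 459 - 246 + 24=2*d^2 - 17*d + 21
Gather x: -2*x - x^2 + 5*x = -x^2 + 3*x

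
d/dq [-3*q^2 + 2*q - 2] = 2 - 6*q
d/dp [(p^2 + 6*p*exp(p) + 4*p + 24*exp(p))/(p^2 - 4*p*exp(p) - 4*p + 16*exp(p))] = 2*((p^2 - 4*p*exp(p) - 4*p + 16*exp(p))*(3*p*exp(p) + p + 15*exp(p) + 2) + (p^2 + 6*p*exp(p) + 4*p + 24*exp(p))*(2*p*exp(p) - p - 6*exp(p) + 2))/(p^2 - 4*p*exp(p) - 4*p + 16*exp(p))^2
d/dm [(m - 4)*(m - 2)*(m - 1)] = 3*m^2 - 14*m + 14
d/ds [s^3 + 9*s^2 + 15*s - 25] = 3*s^2 + 18*s + 15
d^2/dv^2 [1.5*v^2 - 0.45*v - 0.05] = 3.00000000000000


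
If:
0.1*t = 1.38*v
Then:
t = 13.8*v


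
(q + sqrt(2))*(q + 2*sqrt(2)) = q^2 + 3*sqrt(2)*q + 4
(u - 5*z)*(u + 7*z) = u^2 + 2*u*z - 35*z^2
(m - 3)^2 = m^2 - 6*m + 9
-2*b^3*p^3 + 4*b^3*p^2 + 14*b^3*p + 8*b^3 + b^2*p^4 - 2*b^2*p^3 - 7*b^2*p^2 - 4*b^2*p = (-2*b + p)*(p - 4)*(b*p + b)^2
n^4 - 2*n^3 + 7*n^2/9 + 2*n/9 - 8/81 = (n - 4/3)*(n - 2/3)*(n - 1/3)*(n + 1/3)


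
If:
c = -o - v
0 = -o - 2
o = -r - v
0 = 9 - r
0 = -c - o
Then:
No Solution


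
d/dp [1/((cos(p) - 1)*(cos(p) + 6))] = (2*cos(p) + 5)*sin(p)/((cos(p) - 1)^2*(cos(p) + 6)^2)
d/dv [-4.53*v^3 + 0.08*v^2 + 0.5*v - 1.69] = -13.59*v^2 + 0.16*v + 0.5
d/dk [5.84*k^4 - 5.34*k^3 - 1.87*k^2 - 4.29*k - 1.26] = 23.36*k^3 - 16.02*k^2 - 3.74*k - 4.29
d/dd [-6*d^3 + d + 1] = 1 - 18*d^2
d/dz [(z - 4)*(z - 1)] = 2*z - 5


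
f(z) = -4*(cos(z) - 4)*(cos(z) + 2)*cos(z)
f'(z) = 4*(cos(z) - 4)*(cos(z) + 2)*sin(z) + 4*(cos(z) - 4)*sin(z)*cos(z) + 4*(cos(z) + 2)*sin(z)*cos(z)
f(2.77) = -19.64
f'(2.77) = -2.42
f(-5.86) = 32.80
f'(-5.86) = -15.04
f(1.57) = 0.03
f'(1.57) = -32.01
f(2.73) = -19.53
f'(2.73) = -2.90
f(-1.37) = 6.67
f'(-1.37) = 34.02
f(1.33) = 8.03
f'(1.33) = -34.12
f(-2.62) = -19.12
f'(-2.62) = 4.54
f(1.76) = -5.71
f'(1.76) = -28.06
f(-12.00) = 30.30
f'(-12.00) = -19.83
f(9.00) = -19.49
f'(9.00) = -3.07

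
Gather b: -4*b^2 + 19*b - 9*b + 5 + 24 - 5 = -4*b^2 + 10*b + 24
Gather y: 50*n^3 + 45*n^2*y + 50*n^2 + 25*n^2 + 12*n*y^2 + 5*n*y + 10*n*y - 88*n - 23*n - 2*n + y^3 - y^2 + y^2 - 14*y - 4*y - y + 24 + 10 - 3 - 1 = 50*n^3 + 75*n^2 + 12*n*y^2 - 113*n + y^3 + y*(45*n^2 + 15*n - 19) + 30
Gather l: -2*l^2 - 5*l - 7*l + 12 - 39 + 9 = -2*l^2 - 12*l - 18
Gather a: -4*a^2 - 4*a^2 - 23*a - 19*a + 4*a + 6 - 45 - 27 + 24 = -8*a^2 - 38*a - 42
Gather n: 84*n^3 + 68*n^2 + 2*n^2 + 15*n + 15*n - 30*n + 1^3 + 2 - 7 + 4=84*n^3 + 70*n^2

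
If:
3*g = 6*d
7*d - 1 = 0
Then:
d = 1/7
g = 2/7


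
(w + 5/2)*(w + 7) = w^2 + 19*w/2 + 35/2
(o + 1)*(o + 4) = o^2 + 5*o + 4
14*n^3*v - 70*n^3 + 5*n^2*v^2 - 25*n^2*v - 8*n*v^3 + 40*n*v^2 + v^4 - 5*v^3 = (-7*n + v)*(-2*n + v)*(n + v)*(v - 5)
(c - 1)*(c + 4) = c^2 + 3*c - 4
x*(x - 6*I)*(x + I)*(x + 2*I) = x^4 - 3*I*x^3 + 16*x^2 + 12*I*x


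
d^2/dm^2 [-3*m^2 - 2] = -6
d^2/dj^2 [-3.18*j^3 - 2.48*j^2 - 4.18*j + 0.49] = -19.08*j - 4.96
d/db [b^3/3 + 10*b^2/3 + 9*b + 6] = b^2 + 20*b/3 + 9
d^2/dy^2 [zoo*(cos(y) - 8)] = zoo*cos(y)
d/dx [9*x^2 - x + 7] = 18*x - 1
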